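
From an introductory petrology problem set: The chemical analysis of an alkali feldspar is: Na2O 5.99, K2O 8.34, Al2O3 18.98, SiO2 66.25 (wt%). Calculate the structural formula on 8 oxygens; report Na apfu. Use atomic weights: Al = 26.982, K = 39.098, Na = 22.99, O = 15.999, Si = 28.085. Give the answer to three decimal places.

5.99 wt% Na2O ÷ 61.979 g/mol = 0.09665 mol, giving 0.19330 Na and 0.09665 O.
8.34 wt% K2O ÷ 94.195 g/mol = 0.08854 mol, giving 0.17708 K and 0.08854 O.
18.98 wt% Al2O3 ÷ 101.961 g/mol = 0.18615 mol, giving 0.37230 Al and 0.55845 O.
66.25 wt% SiO2 ÷ 60.083 g/mol = 1.10264 mol, giving 1.10264 Si and 2.20528 O.
Oxygen sums to 2.94892; scaling by 8/2.94892 = 2.71286 puts the formula on 8 O.
Na: 0.19330 × 2.71286 = 0.524 atoms per formula unit.

0.524 Na apfu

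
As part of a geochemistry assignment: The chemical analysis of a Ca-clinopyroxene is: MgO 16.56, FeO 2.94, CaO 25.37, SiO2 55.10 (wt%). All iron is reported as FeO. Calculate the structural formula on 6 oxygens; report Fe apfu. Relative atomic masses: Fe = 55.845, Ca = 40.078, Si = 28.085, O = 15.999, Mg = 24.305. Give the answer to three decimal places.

16.56 wt% MgO ÷ 40.304 g/mol = 0.41088 mol, giving 0.41088 Mg and 0.41088 O.
2.94 wt% FeO ÷ 71.844 g/mol = 0.04092 mol, giving 0.04092 Fe and 0.04092 O.
25.37 wt% CaO ÷ 56.077 g/mol = 0.45241 mol, giving 0.45241 Ca and 0.45241 O.
55.10 wt% SiO2 ÷ 60.083 g/mol = 0.91706 mol, giving 0.91706 Si and 1.83412 O.
Oxygen sums to 2.73833; scaling by 6/2.73833 = 2.19112 puts the formula on 6 O.
Fe: 0.04092 × 2.19112 = 0.090 atoms per formula unit.

0.090 Fe apfu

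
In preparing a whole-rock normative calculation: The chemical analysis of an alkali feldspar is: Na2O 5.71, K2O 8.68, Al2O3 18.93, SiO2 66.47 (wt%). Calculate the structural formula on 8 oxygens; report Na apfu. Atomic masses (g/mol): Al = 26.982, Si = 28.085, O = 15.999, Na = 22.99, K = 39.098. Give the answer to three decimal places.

0.499 Na apfu

5.71 wt% Na2O ÷ 61.979 g/mol = 0.09213 mol, giving 0.18426 Na and 0.09213 O.
8.68 wt% K2O ÷ 94.195 g/mol = 0.09215 mol, giving 0.18430 K and 0.09215 O.
18.93 wt% Al2O3 ÷ 101.961 g/mol = 0.18566 mol, giving 0.37132 Al and 0.55698 O.
66.47 wt% SiO2 ÷ 60.083 g/mol = 1.10630 mol, giving 1.10630 Si and 2.21260 O.
Oxygen sums to 2.95386; scaling by 8/2.95386 = 2.70832 puts the formula on 8 O.
Na: 0.18426 × 2.70832 = 0.499 atoms per formula unit.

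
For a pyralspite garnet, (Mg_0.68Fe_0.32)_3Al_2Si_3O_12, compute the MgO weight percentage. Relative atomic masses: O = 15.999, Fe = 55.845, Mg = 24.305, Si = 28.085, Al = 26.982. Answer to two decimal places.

18.97 wt%

Formula mass = 433.400 g/mol.
2.04 Mg → 2.0400 mol MgO per formula unit; M(MgO) = 40.304, so MgO mass = 82.220 g.
82.220/433.400 × 100 = 18.97 wt%.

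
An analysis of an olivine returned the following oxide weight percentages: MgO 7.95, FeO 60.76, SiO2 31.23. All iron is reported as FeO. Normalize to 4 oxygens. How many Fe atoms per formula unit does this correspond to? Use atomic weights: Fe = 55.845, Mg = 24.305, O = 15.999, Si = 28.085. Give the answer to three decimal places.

1.624 Fe apfu

MgO (M=40.304): mol = 0.19725; Mg = 0.19725, O = 0.19725.
FeO (M=71.844): mol = 0.84572; Fe = 0.84572, O = 0.84572.
SiO2 (M=60.083): mol = 0.51978; Si = 0.51978, O = 1.03956.
ΣO = 2.08253; factor = 4/ΣO = 1.92074.
Fe apfu = 0.84572 × 1.92074 = 1.624.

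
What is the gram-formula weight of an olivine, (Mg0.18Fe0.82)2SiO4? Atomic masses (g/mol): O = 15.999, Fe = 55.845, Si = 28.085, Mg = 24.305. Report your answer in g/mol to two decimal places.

192.42 g/mol

M = 0.36(24.305) + 1.64(55.845) + 1(28.085) + 4(15.999)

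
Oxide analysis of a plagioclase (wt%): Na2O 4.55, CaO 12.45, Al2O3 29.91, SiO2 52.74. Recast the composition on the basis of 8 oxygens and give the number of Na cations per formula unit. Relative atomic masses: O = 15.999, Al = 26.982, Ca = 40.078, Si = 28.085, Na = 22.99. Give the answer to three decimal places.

0.401 Na apfu

Na2O (M=61.979): mol = 0.07341; Na = 0.14682, O = 0.07341.
CaO (M=56.077): mol = 0.22202; Ca = 0.22202, O = 0.22202.
Al2O3 (M=101.961): mol = 0.29335; Al = 0.58670, O = 0.88005.
SiO2 (M=60.083): mol = 0.87779; Si = 0.87779, O = 1.75558.
ΣO = 2.93106; factor = 8/ΣO = 2.72939.
Na apfu = 0.14682 × 2.72939 = 0.401.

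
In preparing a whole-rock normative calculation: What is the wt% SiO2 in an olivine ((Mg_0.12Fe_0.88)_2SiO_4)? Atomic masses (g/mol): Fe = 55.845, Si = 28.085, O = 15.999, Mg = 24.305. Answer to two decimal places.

Formula mass = 196.201 g/mol.
1 Si → 1.0000 mol SiO2 per formula unit; M(SiO2) = 60.083, so SiO2 mass = 60.083 g.
60.083/196.201 × 100 = 30.62 wt%.

30.62 wt%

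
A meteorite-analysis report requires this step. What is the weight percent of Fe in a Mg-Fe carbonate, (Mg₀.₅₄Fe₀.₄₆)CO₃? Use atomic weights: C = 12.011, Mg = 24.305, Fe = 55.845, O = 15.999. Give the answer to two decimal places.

26.00 weight percent

M((Mg₀.₅₄Fe₀.₄₆)CO₃) = 98.821 g/mol.
Fe contributes 0.46 × 55.845 = 25.689 g per mole.
25.689/98.821 = 0.2600 → 26.00%.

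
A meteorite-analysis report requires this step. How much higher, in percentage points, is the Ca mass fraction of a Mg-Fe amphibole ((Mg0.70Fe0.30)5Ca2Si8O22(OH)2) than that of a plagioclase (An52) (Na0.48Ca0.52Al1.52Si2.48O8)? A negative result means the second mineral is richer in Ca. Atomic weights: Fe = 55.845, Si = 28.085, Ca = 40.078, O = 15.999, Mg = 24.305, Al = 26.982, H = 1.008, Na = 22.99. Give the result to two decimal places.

First mineral: 80.156 g Ca in 859.663 g formula = 9.32 wt% Ca.
Second mineral: 20.841 g Ca in 270.531 g formula = 7.70 wt% Ca.
9.32% − 7.70% gives a difference of 1.62 percentage points.

1.62 percentage points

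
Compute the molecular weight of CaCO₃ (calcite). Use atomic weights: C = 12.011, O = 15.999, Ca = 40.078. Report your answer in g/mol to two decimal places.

100.09 g/mol

The formula mass is the sum 1(40.078) + 1(12.011) + 3(15.999).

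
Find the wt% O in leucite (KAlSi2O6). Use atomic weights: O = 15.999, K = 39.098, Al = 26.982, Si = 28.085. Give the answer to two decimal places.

43.98 wt%

Molar mass of KAlSi2O6: 1·39.098 + 1·26.982 + 2·28.085 + 6·15.999 = 218.244 g/mol.
Mass of O per formula unit: 6 × 15.999 = 95.994 g.
Weight fraction O = 95.994 / 218.244 = 0.4398.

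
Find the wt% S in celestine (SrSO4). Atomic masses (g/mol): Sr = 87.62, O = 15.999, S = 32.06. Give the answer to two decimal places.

M(SrSO4) = 183.676 g/mol.
S contributes 1 × 32.06 = 32.060 g per mole.
32.060/183.676 = 0.1745 → 17.45%.

17.45 wt%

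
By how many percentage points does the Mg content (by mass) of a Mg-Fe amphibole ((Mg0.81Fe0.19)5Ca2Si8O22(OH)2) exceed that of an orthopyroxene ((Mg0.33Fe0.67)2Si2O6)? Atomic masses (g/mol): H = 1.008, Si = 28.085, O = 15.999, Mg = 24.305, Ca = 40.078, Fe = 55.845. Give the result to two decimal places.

5.09 percentage points

First mineral: 98.435 g Mg in 842.316 g formula = 11.69 wt% Mg.
Second mineral: 16.041 g Mg in 243.038 g formula = 6.60 wt% Mg.
11.69% − 6.60% gives a difference of 5.09 percentage points.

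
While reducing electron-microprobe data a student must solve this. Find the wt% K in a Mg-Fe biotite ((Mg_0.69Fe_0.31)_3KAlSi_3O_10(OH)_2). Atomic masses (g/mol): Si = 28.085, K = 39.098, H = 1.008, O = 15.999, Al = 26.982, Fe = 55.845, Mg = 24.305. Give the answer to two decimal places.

8.75 mass %

Formula mass = 2.07×24.305 + 0.93×55.845 + 1×39.098 + 1×26.982 + 3×28.085 + 12×15.999 + 2×1.008 = 446.586 g/mol, of which 39.098 g is K.
So K makes up 39.098/446.586 = 0.0875 of the mass, i.e. 8.75%.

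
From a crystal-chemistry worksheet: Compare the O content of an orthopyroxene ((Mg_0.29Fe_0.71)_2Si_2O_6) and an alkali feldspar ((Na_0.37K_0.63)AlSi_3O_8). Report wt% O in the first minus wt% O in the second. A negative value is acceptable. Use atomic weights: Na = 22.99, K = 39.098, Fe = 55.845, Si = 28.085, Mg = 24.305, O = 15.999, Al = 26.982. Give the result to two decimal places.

-7.90 percentage points

First mineral: 95.994 g O in 245.561 g formula = 39.09 wt% O.
Second mineral: 127.992 g O in 272.367 g formula = 46.99 wt% O.
39.09% − 46.99% gives a difference of -7.90 percentage points.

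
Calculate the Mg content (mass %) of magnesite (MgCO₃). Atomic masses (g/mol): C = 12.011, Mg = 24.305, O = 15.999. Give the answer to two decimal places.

M(MgCO₃) = 84.313 g/mol.
Mg contributes 1 × 24.305 = 24.305 g per mole.
24.305/84.313 = 0.2883 → 28.83%.

28.83 mass %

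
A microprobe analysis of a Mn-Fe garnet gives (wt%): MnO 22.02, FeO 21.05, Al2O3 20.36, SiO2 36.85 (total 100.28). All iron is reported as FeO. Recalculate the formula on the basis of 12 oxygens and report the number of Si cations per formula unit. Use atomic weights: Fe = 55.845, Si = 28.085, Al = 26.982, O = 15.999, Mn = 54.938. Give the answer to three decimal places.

MnO: 22.02/70.937 = 0.31042 mol → 0.31042 mol Mn, 0.31042 mol O.
FeO: 21.05/71.844 = 0.29300 mol → 0.29300 mol Fe, 0.29300 mol O.
Al2O3: 20.36/101.961 = 0.19968 mol → 0.39936 mol Al, 0.59904 mol O.
SiO2: 36.85/60.083 = 0.61332 mol → 0.61332 mol Si, 1.22664 mol O.
Total oxygen = 2.42910 mol. Normalization factor = 12/2.42910 = 4.94010.
Si per 12 O = 0.61332 × 4.94010 = 3.030.

3.030 Si apfu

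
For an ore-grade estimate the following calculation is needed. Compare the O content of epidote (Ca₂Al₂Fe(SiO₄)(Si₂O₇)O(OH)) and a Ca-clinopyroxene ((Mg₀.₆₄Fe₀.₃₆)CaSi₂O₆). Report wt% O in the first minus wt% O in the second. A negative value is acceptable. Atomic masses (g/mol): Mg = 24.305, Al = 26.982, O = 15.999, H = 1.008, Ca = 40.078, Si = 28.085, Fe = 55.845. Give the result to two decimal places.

M(Ca₂Al₂Fe(SiO₄)(Si₂O₇)O(OH)) = 483.215 g/mol, so wt% O = 207.987/483.215 × 100 = 43.04%.
M((Mg₀.₆₄Fe₀.₃₆)CaSi₂O₆) = 227.901 g/mol, so wt% O = 95.994/227.901 × 100 = 42.12%.
43.04 − 42.12 = 0.92 pp.

0.92 percentage points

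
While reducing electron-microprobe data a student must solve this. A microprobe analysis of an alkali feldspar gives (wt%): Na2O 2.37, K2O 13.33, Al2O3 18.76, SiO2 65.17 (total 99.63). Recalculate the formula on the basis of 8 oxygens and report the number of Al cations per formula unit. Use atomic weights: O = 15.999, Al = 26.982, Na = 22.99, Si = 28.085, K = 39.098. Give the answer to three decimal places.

Na2O (M=61.979): mol = 0.03824; Na = 0.07648, O = 0.03824.
K2O (M=94.195): mol = 0.14151; K = 0.28302, O = 0.14151.
Al2O3 (M=101.961): mol = 0.18399; Al = 0.36798, O = 0.55197.
SiO2 (M=60.083): mol = 1.08467; Si = 1.08467, O = 2.16934.
ΣO = 2.90106; factor = 8/ΣO = 2.75761.
Al apfu = 0.36798 × 2.75761 = 1.015.

1.015 Al apfu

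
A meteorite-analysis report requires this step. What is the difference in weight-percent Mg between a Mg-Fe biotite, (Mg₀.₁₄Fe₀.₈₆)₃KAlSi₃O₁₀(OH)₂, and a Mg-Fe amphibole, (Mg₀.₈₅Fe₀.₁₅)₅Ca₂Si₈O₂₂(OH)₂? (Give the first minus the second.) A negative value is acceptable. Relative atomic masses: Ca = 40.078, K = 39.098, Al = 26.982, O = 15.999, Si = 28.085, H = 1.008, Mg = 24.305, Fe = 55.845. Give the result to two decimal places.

-10.31 percentage points

M((Mg₀.₁₄Fe₀.₈₆)₃KAlSi₃O₁₀(OH)₂) = 498.627 g/mol, so wt% Mg = 10.208/498.627 × 100 = 2.05%.
M((Mg₀.₈₅Fe₀.₁₅)₅Ca₂Si₈O₂₂(OH)₂) = 836.008 g/mol, so wt% Mg = 103.296/836.008 × 100 = 12.36%.
2.05 − 12.36 = -10.31 pp.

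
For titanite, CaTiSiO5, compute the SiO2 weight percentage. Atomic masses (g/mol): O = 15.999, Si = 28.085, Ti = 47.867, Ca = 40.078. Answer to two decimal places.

Molar mass of CaTiSiO5 = 1·40.078 + 1·47.867 + 1·28.085 + 5·15.999 = 196.025 g/mol.
Each formula unit contains 1 Si, equivalent to 1/1 = 1.0000 mol SiO2.
M(SiO2) = 1×28.085 + 2×15.999 = 60.083 g/mol.
Mass of SiO2 per formula unit = 1.0000 × 60.083 = 60.083 g.
SiO2 wt% = 60.083 / 196.025 × 100 = 30.65%.

30.65 wt%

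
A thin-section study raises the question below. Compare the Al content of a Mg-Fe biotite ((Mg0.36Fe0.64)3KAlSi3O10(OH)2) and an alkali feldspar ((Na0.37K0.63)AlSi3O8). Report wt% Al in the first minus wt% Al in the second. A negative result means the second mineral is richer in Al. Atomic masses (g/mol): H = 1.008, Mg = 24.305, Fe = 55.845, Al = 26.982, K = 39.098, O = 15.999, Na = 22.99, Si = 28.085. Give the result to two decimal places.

-4.26 percentage points

First mineral: 26.982 g Al in 477.811 g formula = 5.65 wt% Al.
Second mineral: 26.982 g Al in 272.367 g formula = 9.91 wt% Al.
5.65% − 9.91% gives a difference of -4.26 percentage points.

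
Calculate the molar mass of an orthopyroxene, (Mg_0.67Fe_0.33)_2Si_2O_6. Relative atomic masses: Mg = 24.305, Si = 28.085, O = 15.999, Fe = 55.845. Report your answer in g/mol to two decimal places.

Mg: 1.34 × 24.305 = 32.5687
Fe: 0.66 × 55.845 = 36.8577
Si: 2 × 28.085 = 56.1700
O: 6 × 15.999 = 95.9940
Summing the contributions gives the formula mass.

221.59 g/mol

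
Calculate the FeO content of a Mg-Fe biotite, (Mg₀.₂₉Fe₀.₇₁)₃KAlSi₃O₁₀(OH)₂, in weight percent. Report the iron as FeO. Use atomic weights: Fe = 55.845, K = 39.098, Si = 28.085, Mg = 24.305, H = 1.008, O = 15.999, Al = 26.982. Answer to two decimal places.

31.59 wt%

M((Mg₀.₂₉Fe₀.₇₁)₃KAlSi₃O₁₀(OH)₂) = 484.434 g/mol; M(FeO) = 71.844 g/mol.
Moles FeO per formula unit = 2.13 Fe ÷ 1 = 2.1300.
FeO fraction = (2.1300 × 71.844) / 484.434 = 153.028/484.434 = 0.3159.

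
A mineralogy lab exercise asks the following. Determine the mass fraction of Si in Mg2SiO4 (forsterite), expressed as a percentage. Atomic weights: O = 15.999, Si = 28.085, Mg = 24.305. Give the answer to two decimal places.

Molar mass of Mg2SiO4: 2·24.305 + 1·28.085 + 4·15.999 = 140.691 g/mol.
Mass of Si per formula unit: 1 × 28.085 = 28.085 g.
Weight fraction Si = 28.085 / 140.691 = 0.1996.

19.96 weight percent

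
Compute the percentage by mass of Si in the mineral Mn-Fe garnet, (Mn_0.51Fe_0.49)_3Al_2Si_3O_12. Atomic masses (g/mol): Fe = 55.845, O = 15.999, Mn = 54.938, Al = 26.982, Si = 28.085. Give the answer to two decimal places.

M((Mn_0.51Fe_0.49)_3Al_2Si_3O_12) = 496.354 g/mol.
Si contributes 3 × 28.085 = 84.255 g per mole.
84.255/496.354 = 0.1697 → 16.97%.

16.97 mass %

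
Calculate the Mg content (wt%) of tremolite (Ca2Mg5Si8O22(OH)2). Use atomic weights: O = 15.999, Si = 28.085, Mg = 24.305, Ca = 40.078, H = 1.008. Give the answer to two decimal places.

14.96 wt%

Formula mass = 2×40.078 + 5×24.305 + 8×28.085 + 24×15.999 + 2×1.008 = 812.353 g/mol, of which 121.525 g is Mg.
So Mg makes up 121.525/812.353 = 0.1496 of the mass, i.e. 14.96%.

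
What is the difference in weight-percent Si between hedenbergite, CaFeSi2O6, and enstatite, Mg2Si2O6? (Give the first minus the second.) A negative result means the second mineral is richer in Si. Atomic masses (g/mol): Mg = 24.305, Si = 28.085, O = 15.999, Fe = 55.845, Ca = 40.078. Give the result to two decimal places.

-5.34 percentage points

M(CaFeSi2O6) = 248.087 g/mol, so wt% Si = 56.170/248.087 × 100 = 22.64%.
M(Mg2Si2O6) = 200.774 g/mol, so wt% Si = 56.170/200.774 × 100 = 27.98%.
22.64 − 27.98 = -5.34 pp.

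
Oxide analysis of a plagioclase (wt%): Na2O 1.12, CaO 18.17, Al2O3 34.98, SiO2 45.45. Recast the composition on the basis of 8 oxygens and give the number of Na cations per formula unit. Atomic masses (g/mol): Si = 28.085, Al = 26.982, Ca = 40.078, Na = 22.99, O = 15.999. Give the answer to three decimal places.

0.100 Na apfu

Na2O (M=61.979): mol = 0.01807; Na = 0.03614, O = 0.01807.
CaO (M=56.077): mol = 0.32402; Ca = 0.32402, O = 0.32402.
Al2O3 (M=101.961): mol = 0.34307; Al = 0.68614, O = 1.02921.
SiO2 (M=60.083): mol = 0.75645; Si = 0.75645, O = 1.51290.
ΣO = 2.88420; factor = 8/ΣO = 2.77373.
Na apfu = 0.03614 × 2.77373 = 0.100.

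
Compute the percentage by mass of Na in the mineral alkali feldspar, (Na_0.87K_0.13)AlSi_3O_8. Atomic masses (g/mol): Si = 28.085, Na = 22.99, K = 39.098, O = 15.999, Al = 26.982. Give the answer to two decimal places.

7.57 mass %

Formula mass = 0.87×22.99 + 0.13×39.098 + 1×26.982 + 3×28.085 + 8×15.999 = 264.313 g/mol, of which 20.001 g is Na.
So Na makes up 20.001/264.313 = 0.0757 of the mass, i.e. 7.57%.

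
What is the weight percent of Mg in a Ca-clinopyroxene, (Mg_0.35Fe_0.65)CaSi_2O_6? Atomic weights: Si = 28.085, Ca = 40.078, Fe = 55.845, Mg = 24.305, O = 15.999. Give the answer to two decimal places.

Formula mass = 0.35·24.305 + 0.65·55.845 + 1·40.078 + 2·28.085 + 6·15.999 = 237.048 g/mol, of which 8.507 g is Mg.
So Mg makes up 8.507/237.048 = 0.0359 of the mass, i.e. 3.59%.

3.59 mass %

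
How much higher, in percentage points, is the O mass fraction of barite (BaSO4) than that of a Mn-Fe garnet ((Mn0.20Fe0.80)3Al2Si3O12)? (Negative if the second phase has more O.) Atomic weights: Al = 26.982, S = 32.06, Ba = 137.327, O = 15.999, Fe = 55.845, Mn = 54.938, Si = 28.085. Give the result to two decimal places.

-11.19 percentage points

O in BaSO4: molar mass 233.383 g/mol; 4×15.999 = 63.996 g → 27.42 wt%.
O in (Mn0.20Fe0.80)3Al2Si3O12: molar mass 497.198 g/mol; 12×15.999 = 191.988 g → 38.61 wt%.
Difference = 27.42 − 38.61 = -11.19 percentage points.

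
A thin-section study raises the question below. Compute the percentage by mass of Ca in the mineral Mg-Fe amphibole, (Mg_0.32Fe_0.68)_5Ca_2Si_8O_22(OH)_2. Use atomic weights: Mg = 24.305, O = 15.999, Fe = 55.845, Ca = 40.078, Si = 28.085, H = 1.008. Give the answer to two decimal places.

Molar mass of (Mg_0.32Fe_0.68)_5Ca_2Si_8O_22(OH)_2: 1.60*24.305 + 3.40*55.845 + 2*40.078 + 8*28.085 + 24*15.999 + 2*1.008 = 919.589 g/mol.
Mass of Ca per formula unit: 2 × 40.078 = 80.156 g.
Weight fraction Ca = 80.156 / 919.589 = 0.0872.

8.72 mass %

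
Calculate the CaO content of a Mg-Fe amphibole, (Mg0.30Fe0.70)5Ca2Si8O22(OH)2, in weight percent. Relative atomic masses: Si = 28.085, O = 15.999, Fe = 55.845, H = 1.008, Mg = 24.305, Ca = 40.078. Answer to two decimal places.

12.15 wt%

Formula mass = 922.743 g/mol.
2 Ca → 2.0000 mol CaO per formula unit; M(CaO) = 56.077, so CaO mass = 112.154 g.
112.154/922.743 × 100 = 12.15 wt%.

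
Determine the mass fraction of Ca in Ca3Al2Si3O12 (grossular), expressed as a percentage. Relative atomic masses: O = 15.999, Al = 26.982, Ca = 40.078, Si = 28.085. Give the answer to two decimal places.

Molar mass of Ca3Al2Si3O12: 3×40.078 + 2×26.982 + 3×28.085 + 12×15.999 = 450.441 g/mol.
Mass of Ca per formula unit: 3 × 40.078 = 120.234 g.
Weight fraction Ca = 120.234 / 450.441 = 0.2669.

26.69 weight percent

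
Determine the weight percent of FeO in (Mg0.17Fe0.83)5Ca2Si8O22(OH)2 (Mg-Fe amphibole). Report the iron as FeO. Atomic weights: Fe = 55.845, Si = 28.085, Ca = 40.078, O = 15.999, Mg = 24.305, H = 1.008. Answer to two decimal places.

M((Mg0.17Fe0.83)5Ca2Si8O22(OH)2) = 943.244 g/mol; M(FeO) = 71.844 g/mol.
Moles FeO per formula unit = 4.15 Fe ÷ 1 = 4.1500.
FeO fraction = (4.1500 × 71.844) / 943.244 = 298.153/943.244 = 0.3161.

31.61 wt%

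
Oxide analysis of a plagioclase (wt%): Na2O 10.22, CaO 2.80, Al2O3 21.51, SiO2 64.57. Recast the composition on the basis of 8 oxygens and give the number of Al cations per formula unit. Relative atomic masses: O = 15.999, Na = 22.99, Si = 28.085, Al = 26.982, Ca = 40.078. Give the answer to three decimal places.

1.126 Al apfu

Na2O: 10.22/61.979 = 0.16489 mol → 0.32978 mol Na, 0.16489 mol O.
CaO: 2.80/56.077 = 0.04993 mol → 0.04993 mol Ca, 0.04993 mol O.
Al2O3: 21.51/101.961 = 0.21096 mol → 0.42192 mol Al, 0.63288 mol O.
SiO2: 64.57/60.083 = 1.07468 mol → 1.07468 mol Si, 2.14936 mol O.
Total oxygen = 2.99706 mol. Normalization factor = 8/2.99706 = 2.66928.
Al per 8 O = 0.42192 × 2.66928 = 1.126.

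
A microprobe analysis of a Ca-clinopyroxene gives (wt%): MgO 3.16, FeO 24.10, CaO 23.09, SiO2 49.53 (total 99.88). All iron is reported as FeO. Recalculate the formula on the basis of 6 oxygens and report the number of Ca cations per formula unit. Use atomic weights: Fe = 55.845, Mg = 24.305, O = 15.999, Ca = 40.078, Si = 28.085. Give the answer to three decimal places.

3.16 wt% MgO ÷ 40.304 g/mol = 0.07840 mol, giving 0.07840 Mg and 0.07840 O.
24.10 wt% FeO ÷ 71.844 g/mol = 0.33545 mol, giving 0.33545 Fe and 0.33545 O.
23.09 wt% CaO ÷ 56.077 g/mol = 0.41176 mol, giving 0.41176 Ca and 0.41176 O.
49.53 wt% SiO2 ÷ 60.083 g/mol = 0.82436 mol, giving 0.82436 Si and 1.64872 O.
Oxygen sums to 2.47433; scaling by 6/2.47433 = 2.42490 puts the formula on 6 O.
Ca: 0.41176 × 2.42490 = 0.998 atoms per formula unit.

0.998 Ca apfu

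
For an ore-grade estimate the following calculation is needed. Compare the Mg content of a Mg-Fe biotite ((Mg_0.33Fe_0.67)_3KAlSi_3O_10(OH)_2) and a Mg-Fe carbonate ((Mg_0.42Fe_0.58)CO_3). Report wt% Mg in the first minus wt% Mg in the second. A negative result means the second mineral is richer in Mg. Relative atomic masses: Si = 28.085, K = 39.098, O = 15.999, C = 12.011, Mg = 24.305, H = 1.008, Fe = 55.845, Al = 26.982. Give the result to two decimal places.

-4.94 percentage points

Mg in (Mg_0.33Fe_0.67)_3KAlSi_3O_10(OH)_2: molar mass 480.649 g/mol; 0.99×24.305 = 24.062 g → 5.01 wt%.
Mg in (Mg_0.42Fe_0.58)CO_3: molar mass 102.606 g/mol; 0.42×24.305 = 10.208 g → 9.95 wt%.
Difference = 5.01 − 9.95 = -4.94 percentage points.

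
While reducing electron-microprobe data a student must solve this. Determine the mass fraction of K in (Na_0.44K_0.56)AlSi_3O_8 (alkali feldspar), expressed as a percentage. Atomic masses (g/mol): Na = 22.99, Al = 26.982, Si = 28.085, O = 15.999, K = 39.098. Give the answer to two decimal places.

8.07 weight percent

Molar mass of (Na_0.44K_0.56)AlSi_3O_8: 0.44·22.99 + 0.56·39.098 + 1·26.982 + 3·28.085 + 8·15.999 = 271.239 g/mol.
Mass of K per formula unit: 0.56 × 39.098 = 21.895 g.
Weight fraction K = 21.895 / 271.239 = 0.0807.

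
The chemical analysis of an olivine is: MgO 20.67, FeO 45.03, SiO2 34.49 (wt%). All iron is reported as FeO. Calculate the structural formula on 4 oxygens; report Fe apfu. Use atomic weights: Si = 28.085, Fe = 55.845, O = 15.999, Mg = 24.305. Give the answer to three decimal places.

1.096 Fe apfu

MgO (M=40.304): mol = 0.51285; Mg = 0.51285, O = 0.51285.
FeO (M=71.844): mol = 0.62677; Fe = 0.62677, O = 0.62677.
SiO2 (M=60.083): mol = 0.57404; Si = 0.57404, O = 1.14808.
ΣO = 2.28770; factor = 4/ΣO = 1.74848.
Fe apfu = 0.62677 × 1.74848 = 1.096.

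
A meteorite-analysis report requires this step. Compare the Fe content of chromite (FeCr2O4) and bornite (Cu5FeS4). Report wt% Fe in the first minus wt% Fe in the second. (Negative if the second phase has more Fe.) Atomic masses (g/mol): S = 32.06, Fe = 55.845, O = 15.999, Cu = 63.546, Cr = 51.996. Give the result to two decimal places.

Fe in FeCr2O4: molar mass 223.833 g/mol; 1×55.845 = 55.845 g → 24.95 wt%.
Fe in Cu5FeS4: molar mass 501.815 g/mol; 1×55.845 = 55.845 g → 11.13 wt%.
Difference = 24.95 − 11.13 = 13.82 percentage points.

13.82 percentage points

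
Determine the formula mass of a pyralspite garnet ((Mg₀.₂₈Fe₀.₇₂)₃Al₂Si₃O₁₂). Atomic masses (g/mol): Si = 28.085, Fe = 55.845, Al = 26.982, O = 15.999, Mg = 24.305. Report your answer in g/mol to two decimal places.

M = 0.84*24.305 + 2.16*55.845 + 2*26.982 + 3*28.085 + 12*15.999

471.25 g/mol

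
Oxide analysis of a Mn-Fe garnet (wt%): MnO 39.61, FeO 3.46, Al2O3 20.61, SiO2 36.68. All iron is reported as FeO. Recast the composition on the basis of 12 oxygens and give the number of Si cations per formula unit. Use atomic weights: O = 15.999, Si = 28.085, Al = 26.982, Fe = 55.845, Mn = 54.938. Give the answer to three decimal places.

MnO: 39.61/70.937 = 0.55838 mol → 0.55838 mol Mn, 0.55838 mol O.
FeO: 3.46/71.844 = 0.04816 mol → 0.04816 mol Fe, 0.04816 mol O.
Al2O3: 20.61/101.961 = 0.20214 mol → 0.40428 mol Al, 0.60642 mol O.
SiO2: 36.68/60.083 = 0.61049 mol → 0.61049 mol Si, 1.22098 mol O.
Total oxygen = 2.43394 mol. Normalization factor = 12/2.43394 = 4.93028.
Si per 12 O = 0.61049 × 4.93028 = 3.010.

3.010 Si apfu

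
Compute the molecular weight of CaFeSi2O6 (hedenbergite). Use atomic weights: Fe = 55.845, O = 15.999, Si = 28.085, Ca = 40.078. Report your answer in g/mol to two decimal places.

248.09 g/mol

The formula mass is the sum 1×40.078 + 1×55.845 + 2×28.085 + 6×15.999.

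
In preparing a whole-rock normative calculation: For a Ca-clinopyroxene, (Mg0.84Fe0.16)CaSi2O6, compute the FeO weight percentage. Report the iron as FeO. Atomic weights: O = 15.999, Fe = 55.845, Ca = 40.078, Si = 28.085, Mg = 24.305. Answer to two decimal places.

5.19 wt%

Formula mass = 221.593 g/mol.
0.16 Fe → 0.1600 mol FeO per formula unit; M(FeO) = 71.844, so FeO mass = 11.495 g.
11.495/221.593 × 100 = 5.19 wt%.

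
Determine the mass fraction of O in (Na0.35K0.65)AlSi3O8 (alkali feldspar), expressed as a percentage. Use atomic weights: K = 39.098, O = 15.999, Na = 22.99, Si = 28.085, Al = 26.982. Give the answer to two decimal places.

46.94 weight percent

M((Na0.35K0.65)AlSi3O8) = 272.689 g/mol.
O contributes 8 × 15.999 = 127.992 g per mole.
127.992/272.689 = 0.4694 → 46.94%.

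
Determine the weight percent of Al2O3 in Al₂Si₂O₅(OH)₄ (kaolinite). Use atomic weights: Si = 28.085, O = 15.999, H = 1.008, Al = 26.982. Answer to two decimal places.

39.50 wt%

M(Al₂Si₂O₅(OH)₄) = 258.157 g/mol; M(Al2O3) = 101.961 g/mol.
Moles Al2O3 per formula unit = 2 Al ÷ 2 = 1.0000.
Al2O3 fraction = (1.0000 × 101.961) / 258.157 = 101.961/258.157 = 0.3950.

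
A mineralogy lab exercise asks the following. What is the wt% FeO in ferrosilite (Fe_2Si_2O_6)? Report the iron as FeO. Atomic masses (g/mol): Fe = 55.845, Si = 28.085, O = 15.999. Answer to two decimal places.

Molar mass of Fe_2Si_2O_6 = 2*55.845 + 2*28.085 + 6*15.999 = 263.854 g/mol.
Each formula unit contains 2 Fe, equivalent to 2/1 = 2.0000 mol FeO.
M(FeO) = 1×55.845 + 1×15.999 = 71.844 g/mol.
Mass of FeO per formula unit = 2.0000 × 71.844 = 143.688 g.
FeO wt% = 143.688 / 263.854 × 100 = 54.46%.

54.46 wt%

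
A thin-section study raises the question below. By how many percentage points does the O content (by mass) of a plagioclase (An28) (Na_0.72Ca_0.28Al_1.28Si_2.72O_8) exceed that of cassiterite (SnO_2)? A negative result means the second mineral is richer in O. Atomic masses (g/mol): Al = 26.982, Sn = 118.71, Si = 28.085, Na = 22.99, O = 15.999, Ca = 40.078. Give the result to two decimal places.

First mineral: 127.992 g O in 266.695 g formula = 47.99 wt% O.
Second mineral: 31.998 g O in 150.708 g formula = 21.23 wt% O.
47.99% − 21.23% gives a difference of 26.76 percentage points.

26.76 percentage points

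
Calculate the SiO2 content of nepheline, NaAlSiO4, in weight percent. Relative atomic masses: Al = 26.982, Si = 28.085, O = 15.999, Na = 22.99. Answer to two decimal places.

M(NaAlSiO4) = 142.053 g/mol; M(SiO2) = 60.083 g/mol.
Moles SiO2 per formula unit = 1 Si ÷ 1 = 1.0000.
SiO2 fraction = (1.0000 × 60.083) / 142.053 = 60.083/142.053 = 0.4230.

42.30 wt%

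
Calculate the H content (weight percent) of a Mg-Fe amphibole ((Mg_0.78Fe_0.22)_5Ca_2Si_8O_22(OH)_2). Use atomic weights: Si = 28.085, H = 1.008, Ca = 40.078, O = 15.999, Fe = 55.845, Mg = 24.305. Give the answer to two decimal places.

Formula mass = 3.90×24.305 + 1.10×55.845 + 2×40.078 + 8×28.085 + 24×15.999 + 2×1.008 = 847.047 g/mol, of which 2.016 g is H.
So H makes up 2.016/847.047 = 0.0024 of the mass, i.e. 0.24%.

0.24 weight percent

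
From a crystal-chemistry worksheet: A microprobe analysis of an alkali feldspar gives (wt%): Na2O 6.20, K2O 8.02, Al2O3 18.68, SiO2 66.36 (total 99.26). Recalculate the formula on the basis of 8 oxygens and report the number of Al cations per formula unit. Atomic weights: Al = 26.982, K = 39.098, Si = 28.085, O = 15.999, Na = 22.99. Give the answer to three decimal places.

6.20 wt% Na2O ÷ 61.979 g/mol = 0.10003 mol, giving 0.20006 Na and 0.10003 O.
8.02 wt% K2O ÷ 94.195 g/mol = 0.08514 mol, giving 0.17028 K and 0.08514 O.
18.68 wt% Al2O3 ÷ 101.961 g/mol = 0.18321 mol, giving 0.36642 Al and 0.54963 O.
66.36 wt% SiO2 ÷ 60.083 g/mol = 1.10447 mol, giving 1.10447 Si and 2.20894 O.
Oxygen sums to 2.94374; scaling by 8/2.94374 = 2.71763 puts the formula on 8 O.
Al: 0.36642 × 2.71763 = 0.996 atoms per formula unit.

0.996 Al apfu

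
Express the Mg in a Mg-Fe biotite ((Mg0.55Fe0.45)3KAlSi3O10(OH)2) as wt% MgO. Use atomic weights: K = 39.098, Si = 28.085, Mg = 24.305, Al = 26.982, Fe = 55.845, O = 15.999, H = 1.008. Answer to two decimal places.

14.46 wt%

Molar mass of (Mg0.55Fe0.45)3KAlSi3O10(OH)2 = 1.65×24.305 + 1.35×55.845 + 1×39.098 + 1×26.982 + 3×28.085 + 12×15.999 + 2×1.008 = 459.833 g/mol.
Each formula unit contains 1.65 Mg, equivalent to 1.65/1 = 1.6500 mol MgO.
M(MgO) = 1×24.305 + 1×15.999 = 40.304 g/mol.
Mass of MgO per formula unit = 1.6500 × 40.304 = 66.502 g.
MgO wt% = 66.502 / 459.833 × 100 = 14.46%.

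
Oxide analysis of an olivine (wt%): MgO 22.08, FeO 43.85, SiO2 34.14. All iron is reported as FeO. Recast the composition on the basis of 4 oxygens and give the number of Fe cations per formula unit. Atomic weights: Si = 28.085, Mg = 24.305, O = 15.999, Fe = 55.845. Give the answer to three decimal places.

1.064 Fe apfu

22.08 wt% MgO ÷ 40.304 g/mol = 0.54784 mol, giving 0.54784 Mg and 0.54784 O.
43.85 wt% FeO ÷ 71.844 g/mol = 0.61035 mol, giving 0.61035 Fe and 0.61035 O.
34.14 wt% SiO2 ÷ 60.083 g/mol = 0.56821 mol, giving 0.56821 Si and 1.13642 O.
Oxygen sums to 2.29461; scaling by 4/2.29461 = 1.74322 puts the formula on 4 O.
Fe: 0.61035 × 1.74322 = 1.064 atoms per formula unit.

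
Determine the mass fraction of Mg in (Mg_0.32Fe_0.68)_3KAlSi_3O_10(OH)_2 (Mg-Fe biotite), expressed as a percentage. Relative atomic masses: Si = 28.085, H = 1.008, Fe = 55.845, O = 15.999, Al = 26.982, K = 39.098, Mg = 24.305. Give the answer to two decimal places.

M((Mg_0.32Fe_0.68)_3KAlSi_3O_10(OH)_2) = 481.596 g/mol.
Mg contributes 0.96 × 24.305 = 23.333 g per mole.
23.333/481.596 = 0.0484 → 4.84%.

4.84 weight percent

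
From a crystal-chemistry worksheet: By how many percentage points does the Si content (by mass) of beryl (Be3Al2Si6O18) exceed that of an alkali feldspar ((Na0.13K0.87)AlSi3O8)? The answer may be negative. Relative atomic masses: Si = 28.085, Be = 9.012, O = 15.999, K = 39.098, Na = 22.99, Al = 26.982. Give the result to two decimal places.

0.85 percentage points

M(Be3Al2Si6O18) = 537.492 g/mol, so wt% Si = 168.510/537.492 × 100 = 31.35%.
M((Na0.13K0.87)AlSi3O8) = 276.233 g/mol, so wt% Si = 84.255/276.233 × 100 = 30.50%.
31.35 − 30.50 = 0.85 pp.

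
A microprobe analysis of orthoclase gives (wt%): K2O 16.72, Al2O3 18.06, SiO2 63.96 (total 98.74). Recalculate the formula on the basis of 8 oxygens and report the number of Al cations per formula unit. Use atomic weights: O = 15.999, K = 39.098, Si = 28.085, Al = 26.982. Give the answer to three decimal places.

16.72 wt% K2O ÷ 94.195 g/mol = 0.17750 mol, giving 0.35500 K and 0.17750 O.
18.06 wt% Al2O3 ÷ 101.961 g/mol = 0.17713 mol, giving 0.35426 Al and 0.53139 O.
63.96 wt% SiO2 ÷ 60.083 g/mol = 1.06453 mol, giving 1.06453 Si and 2.12906 O.
Oxygen sums to 2.83795; scaling by 8/2.83795 = 2.81894 puts the formula on 8 O.
Al: 0.35426 × 2.81894 = 0.999 atoms per formula unit.

0.999 Al apfu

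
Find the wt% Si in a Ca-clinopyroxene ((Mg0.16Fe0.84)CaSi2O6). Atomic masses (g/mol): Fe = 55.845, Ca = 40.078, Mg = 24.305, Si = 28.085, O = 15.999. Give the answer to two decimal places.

23.11 weight percent

M((Mg0.16Fe0.84)CaSi2O6) = 243.041 g/mol.
Si contributes 2 × 28.085 = 56.170 g per mole.
56.170/243.041 = 0.2311 → 23.11%.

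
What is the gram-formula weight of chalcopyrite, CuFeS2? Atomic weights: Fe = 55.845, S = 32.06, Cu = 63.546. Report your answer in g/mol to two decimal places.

183.51 g/mol

Cu: 1 × 63.546 = 63.5460
Fe: 1 × 55.845 = 55.8450
S: 2 × 32.06 = 64.1200
Summing the contributions gives the formula mass.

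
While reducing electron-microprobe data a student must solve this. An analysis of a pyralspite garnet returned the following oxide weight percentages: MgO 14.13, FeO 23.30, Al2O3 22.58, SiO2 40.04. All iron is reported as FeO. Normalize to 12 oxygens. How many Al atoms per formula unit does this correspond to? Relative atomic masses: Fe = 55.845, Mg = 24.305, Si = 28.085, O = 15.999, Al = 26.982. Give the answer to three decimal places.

MgO (M=40.304): mol = 0.35059; Mg = 0.35059, O = 0.35059.
FeO (M=71.844): mol = 0.32431; Fe = 0.32431, O = 0.32431.
Al2O3 (M=101.961): mol = 0.22146; Al = 0.44292, O = 0.66438.
SiO2 (M=60.083): mol = 0.66641; Si = 0.66641, O = 1.33282.
ΣO = 2.67210; factor = 12/ΣO = 4.49085.
Al apfu = 0.44292 × 4.49085 = 1.989.

1.989 Al apfu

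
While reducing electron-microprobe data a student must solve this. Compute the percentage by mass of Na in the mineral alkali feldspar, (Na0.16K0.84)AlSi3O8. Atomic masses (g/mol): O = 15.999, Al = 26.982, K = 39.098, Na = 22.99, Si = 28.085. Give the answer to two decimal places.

1.33 weight percent

Molar mass of (Na0.16K0.84)AlSi3O8: 0.16×22.99 + 0.84×39.098 + 1×26.982 + 3×28.085 + 8×15.999 = 275.750 g/mol.
Mass of Na per formula unit: 0.16 × 22.99 = 3.678 g.
Weight fraction Na = 3.678 / 275.750 = 0.0133.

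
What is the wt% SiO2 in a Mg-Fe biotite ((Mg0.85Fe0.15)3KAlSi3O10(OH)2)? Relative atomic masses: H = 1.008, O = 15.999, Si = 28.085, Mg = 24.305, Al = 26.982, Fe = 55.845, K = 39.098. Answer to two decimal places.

Formula mass = 431.447 g/mol.
3 Si → 3.0000 mol SiO2 per formula unit; M(SiO2) = 60.083, so SiO2 mass = 180.249 g.
180.249/431.447 × 100 = 41.78 wt%.

41.78 wt%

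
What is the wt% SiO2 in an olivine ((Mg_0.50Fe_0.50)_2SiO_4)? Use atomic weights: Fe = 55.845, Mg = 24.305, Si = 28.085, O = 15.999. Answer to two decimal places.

34.89 wt%

Formula mass = 172.231 g/mol.
1 Si → 1.0000 mol SiO2 per formula unit; M(SiO2) = 60.083, so SiO2 mass = 60.083 g.
60.083/172.231 × 100 = 34.89 wt%.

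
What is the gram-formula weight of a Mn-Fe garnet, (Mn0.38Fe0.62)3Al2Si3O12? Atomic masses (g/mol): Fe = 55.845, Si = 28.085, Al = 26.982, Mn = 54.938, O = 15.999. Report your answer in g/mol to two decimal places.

496.71 g/mol

The formula mass is the sum 1.14·54.938 + 1.86·55.845 + 2·26.982 + 3·28.085 + 12·15.999.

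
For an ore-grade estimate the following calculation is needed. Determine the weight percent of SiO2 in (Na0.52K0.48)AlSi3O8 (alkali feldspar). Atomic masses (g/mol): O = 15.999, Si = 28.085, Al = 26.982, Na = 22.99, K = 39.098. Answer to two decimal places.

Formula mass = 269.951 g/mol.
3 Si → 3.0000 mol SiO2 per formula unit; M(SiO2) = 60.083, so SiO2 mass = 180.249 g.
180.249/269.951 × 100 = 66.77 wt%.

66.77 wt%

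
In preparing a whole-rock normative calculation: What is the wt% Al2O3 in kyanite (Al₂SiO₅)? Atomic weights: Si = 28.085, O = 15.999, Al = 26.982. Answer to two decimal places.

Molar mass of Al₂SiO₅ = 2·26.982 + 1·28.085 + 5·15.999 = 162.044 g/mol.
Each formula unit contains 2 Al, equivalent to 2/2 = 1.0000 mol Al2O3.
M(Al2O3) = 2×26.982 + 3×15.999 = 101.961 g/mol.
Mass of Al2O3 per formula unit = 1.0000 × 101.961 = 101.961 g.
Al2O3 wt% = 101.961 / 162.044 × 100 = 62.92%.

62.92 wt%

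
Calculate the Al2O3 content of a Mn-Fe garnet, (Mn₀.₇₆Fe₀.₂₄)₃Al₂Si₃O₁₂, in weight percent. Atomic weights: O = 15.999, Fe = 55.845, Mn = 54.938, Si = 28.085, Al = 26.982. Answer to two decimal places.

20.57 wt%

M((Mn₀.₇₆Fe₀.₂₄)₃Al₂Si₃O₁₂) = 495.674 g/mol; M(Al2O3) = 101.961 g/mol.
Moles Al2O3 per formula unit = 2 Al ÷ 2 = 1.0000.
Al2O3 fraction = (1.0000 × 101.961) / 495.674 = 101.961/495.674 = 0.2057.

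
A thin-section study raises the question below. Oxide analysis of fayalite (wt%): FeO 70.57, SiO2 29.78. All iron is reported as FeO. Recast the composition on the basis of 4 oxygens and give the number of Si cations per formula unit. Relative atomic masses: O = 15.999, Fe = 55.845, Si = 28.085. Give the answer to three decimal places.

1.005 Si apfu

FeO: 70.57/71.844 = 0.98227 mol → 0.98227 mol Fe, 0.98227 mol O.
SiO2: 29.78/60.083 = 0.49565 mol → 0.49565 mol Si, 0.99130 mol O.
Total oxygen = 1.97357 mol. Normalization factor = 4/1.97357 = 2.02678.
Si per 4 O = 0.49565 × 2.02678 = 1.005.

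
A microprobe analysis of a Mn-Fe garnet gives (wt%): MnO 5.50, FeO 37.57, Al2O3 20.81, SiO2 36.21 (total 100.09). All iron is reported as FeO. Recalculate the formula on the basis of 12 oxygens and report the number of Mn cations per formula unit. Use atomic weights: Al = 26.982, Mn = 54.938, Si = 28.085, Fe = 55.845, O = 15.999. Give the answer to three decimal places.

0.385 Mn apfu

MnO (M=70.937): mol = 0.07753; Mn = 0.07753, O = 0.07753.
FeO (M=71.844): mol = 0.52294; Fe = 0.52294, O = 0.52294.
Al2O3 (M=101.961): mol = 0.20410; Al = 0.40820, O = 0.61230.
SiO2 (M=60.083): mol = 0.60267; Si = 0.60267, O = 1.20534.
ΣO = 2.41811; factor = 12/ΣO = 4.96255.
Mn apfu = 0.07753 × 4.96255 = 0.385.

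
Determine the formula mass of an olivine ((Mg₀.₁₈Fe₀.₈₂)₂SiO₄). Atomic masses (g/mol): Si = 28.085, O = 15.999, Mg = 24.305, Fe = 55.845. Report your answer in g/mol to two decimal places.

M = 0.36*24.305 + 1.64*55.845 + 1*28.085 + 4*15.999

192.42 g/mol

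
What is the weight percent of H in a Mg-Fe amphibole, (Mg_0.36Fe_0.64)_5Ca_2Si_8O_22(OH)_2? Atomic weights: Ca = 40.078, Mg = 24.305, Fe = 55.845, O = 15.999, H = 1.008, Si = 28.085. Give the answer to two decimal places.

Formula mass = 1.80×24.305 + 3.20×55.845 + 2×40.078 + 8×28.085 + 24×15.999 + 2×1.008 = 913.281 g/mol, of which 2.016 g is H.
So H makes up 2.016/913.281 = 0.0022 of the mass, i.e. 0.22%.

0.22 wt%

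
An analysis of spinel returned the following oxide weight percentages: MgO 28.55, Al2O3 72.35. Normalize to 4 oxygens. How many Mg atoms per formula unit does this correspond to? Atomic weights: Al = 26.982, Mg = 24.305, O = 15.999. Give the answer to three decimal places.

MgO (M=40.304): mol = 0.70837; Mg = 0.70837, O = 0.70837.
Al2O3 (M=101.961): mol = 0.70959; Al = 1.41918, O = 2.12877.
ΣO = 2.83714; factor = 4/ΣO = 1.40987.
Mg apfu = 0.70837 × 1.40987 = 0.999.

0.999 Mg apfu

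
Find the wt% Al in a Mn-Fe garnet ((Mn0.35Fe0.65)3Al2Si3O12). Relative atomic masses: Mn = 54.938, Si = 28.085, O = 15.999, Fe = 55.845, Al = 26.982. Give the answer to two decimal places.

M((Mn0.35Fe0.65)3Al2Si3O12) = 496.790 g/mol.
Al contributes 2 × 26.982 = 53.964 g per mole.
53.964/496.790 = 0.1086 → 10.86%.

10.86 mass %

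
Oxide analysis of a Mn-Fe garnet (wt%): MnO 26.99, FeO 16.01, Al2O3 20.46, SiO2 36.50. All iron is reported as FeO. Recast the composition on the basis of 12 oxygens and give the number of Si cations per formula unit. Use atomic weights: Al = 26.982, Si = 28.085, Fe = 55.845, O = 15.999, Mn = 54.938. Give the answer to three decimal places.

3.012 Si apfu

MnO (M=70.937): mol = 0.38048; Mn = 0.38048, O = 0.38048.
FeO (M=71.844): mol = 0.22284; Fe = 0.22284, O = 0.22284.
Al2O3 (M=101.961): mol = 0.20066; Al = 0.40132, O = 0.60198.
SiO2 (M=60.083): mol = 0.60749; Si = 0.60749, O = 1.21498.
ΣO = 2.42028; factor = 12/ΣO = 4.95810.
Si apfu = 0.60749 × 4.95810 = 3.012.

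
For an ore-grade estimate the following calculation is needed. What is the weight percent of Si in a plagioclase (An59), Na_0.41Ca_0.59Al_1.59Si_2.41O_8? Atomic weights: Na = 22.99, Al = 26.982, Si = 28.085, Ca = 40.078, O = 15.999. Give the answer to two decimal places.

Formula mass = 0.41×22.99 + 0.59×40.078 + 1.59×26.982 + 2.41×28.085 + 8×15.999 = 271.650 g/mol, of which 67.685 g is Si.
So Si makes up 67.685/271.650 = 0.2492 of the mass, i.e. 24.92%.

24.92 weight percent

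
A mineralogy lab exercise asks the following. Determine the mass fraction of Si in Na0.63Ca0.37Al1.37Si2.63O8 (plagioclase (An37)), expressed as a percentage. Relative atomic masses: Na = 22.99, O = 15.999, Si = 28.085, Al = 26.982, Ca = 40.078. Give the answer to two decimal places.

Formula mass = 0.63×22.99 + 0.37×40.078 + 1.37×26.982 + 2.63×28.085 + 8×15.999 = 268.133 g/mol, of which 73.864 g is Si.
So Si makes up 73.864/268.133 = 0.2755 of the mass, i.e. 27.55%.

27.55 wt%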